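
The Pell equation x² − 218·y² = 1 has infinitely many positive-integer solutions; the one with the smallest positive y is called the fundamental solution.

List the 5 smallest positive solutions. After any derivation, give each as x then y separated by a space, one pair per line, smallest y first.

√218 = [14; 1,3,3,1,28, …], period ℓ=5 (odd) → k=9
a_0=14:  p_0=14·1+0=14,  q_0=14·0+1=1
a_1=1:  p_1=1·14+1=15,  q_1=1·1+0=1
a_2=3:  p_2=3·15+14=59,  q_2=3·1+1=4
a_3=3:  p_3=3·59+15=192,  q_3=3·4+1=13
a_4=1:  p_4=1·192+59=251,  q_4=1·13+4=17
a_5=28:  p_5=28·251+192=7220,  q_5=28·17+13=489
…
a_8=3:  p_8=3·29633+7471=96370,  q_8=3·2007+506=6527
a_9=1:  p_9=1·96370+29633=126003,  q_9=1·6527+2007=8534
→ (126003, 8534).  Check: 126003²=15876756009, 218·8534²=15876756008, difference 1.
k=2:  x_2 = 126003·126003+218·8534·8534 = 31753512017,  y_2 = 126003·8534+8534·126003 = 2150619204
k=3:  x_3 = 126003·31753512017+218·8534·2150619204 = 8002075549230099,  y_3 = 126003·2150619204+8534·31753512017 = 541968943114690
k=4:  x_4 = 126003·8002075549230099+218·8534·541968943114690 = 2016571050827526816577,  y_4 = 126003·541968943114690+8534·8002075549230099 = 136579425476409948936
k=5:  x_5 = 126003·2016571050827526816577+218·8534·136579425476409948936 = 508188004226839647389073363,  y_5 = 126003·136579425476409948936+8534·2016571050827526816577 = 34418834696066196648450926

126003 8534
31753512017 2150619204
8002075549230099 541968943114690
2016571050827526816577 136579425476409948936
508188004226839647389073363 34418834696066196648450926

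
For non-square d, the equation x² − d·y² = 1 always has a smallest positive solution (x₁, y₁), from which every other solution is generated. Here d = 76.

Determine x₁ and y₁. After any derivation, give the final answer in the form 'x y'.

57799 6630

√76 = [8; 1,2,1,1,5,4,5,1,1,2,1,16, …], period ℓ=12 (even) → k=11
step 0: (8, 1)  from 8·(1,0) + (0,1)
…
step 2: (26, 3)  from 2·(9,1) + (8,1)
…
step 4: (61, 7)  from 1·(35,4) + (26,3)
step 5: (340, 39)  from 5·(61,7) + (35,4)
step 6: (1421, 163)  from 4·(340,39) + (61,7)
step 7: (7445, 854)  from 5·(1421,163) + (340,39)
…
step 9: (16311, 1871)  from 1·(8866,1017) + (7445,854)
step 10: (41488, 4759)  from 2·(16311,1871) + (8866,1017)
step 11: (57799, 6630)  from 1·(41488,4759) + (16311,1871)
(x₁, y₁) = (57799, 6630);  57799² − 76·6630² = 1 ✓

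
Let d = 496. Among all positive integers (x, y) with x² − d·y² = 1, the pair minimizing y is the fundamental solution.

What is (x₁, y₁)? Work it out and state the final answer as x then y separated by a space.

4620799 207480

√496 = [22; 3,1,2,4,1,…,1,3,44, …], period ℓ=16 (even) → k=15
i=0: a=22 ⇒ p=22, q=1
i=1: a=3 ⇒ p=67, q=3
…
i=3: a=2 ⇒ p=245, q=11
…
i=8: a=2 ⇒ p=14543, q=653
i=9: a=2 ⇒ p=35166, q=1579
…
i=11: a=1 ⇒ p=84875, q=3811
…
i=14: a=1 ⇒ p=1252502, q=56239
i=15: a=3 ⇒ p=4620799, q=207480
fundamental: x₁=4620799, y₁=207480  (since 21351783398401 − 496·43047950400 = 1)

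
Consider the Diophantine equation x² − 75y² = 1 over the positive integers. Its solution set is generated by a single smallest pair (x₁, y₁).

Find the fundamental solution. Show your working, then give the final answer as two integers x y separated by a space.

d=75: √d = [8; 1,1,1,16] (ℓ=4, even), read p_3/q_3
k=0  a_k=8  p_k/q_k = 8/1
k=1  a_k=1  p_k/q_k = 9/1
k=2  a_k=1  p_k/q_k = 17/2
k=3  a_k=1  p_k/q_k = 26/3
→ (26, 3).  Check: 26²=676, 75·3²=675, difference 1.

26 3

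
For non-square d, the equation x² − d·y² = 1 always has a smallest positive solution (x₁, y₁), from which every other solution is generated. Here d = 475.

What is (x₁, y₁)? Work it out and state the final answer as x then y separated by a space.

57799 2652

√475 = [21; 1,3,1,6,2,6,1,3,1,42, …], period ℓ=10 (even) → k=9
a_0=21:  p_0=21·1+0=21,  q_0=21·0+1=1
…
a_2=3:  p_2=3·22+21=87,  q_2=3·1+1=4
a_3=1:  p_3=1·87+22=109,  q_3=1·4+1=5
a_4=6:  p_4=6·109+87=741,  q_4=6·5+4=34
a_5=2:  p_5=2·741+109=1591,  q_5=2·34+5=73
a_6=6:  p_6=6·1591+741=10287,  q_6=6·73+34=472
…
a_8=3:  p_8=3·11878+10287=45921,  q_8=3·545+472=2107
a_9=1:  p_9=1·45921+11878=57799,  q_9=1·2107+545=2652
(x₁, y₁) = (57799, 2652);  57799² − 475·2652² = 1 ✓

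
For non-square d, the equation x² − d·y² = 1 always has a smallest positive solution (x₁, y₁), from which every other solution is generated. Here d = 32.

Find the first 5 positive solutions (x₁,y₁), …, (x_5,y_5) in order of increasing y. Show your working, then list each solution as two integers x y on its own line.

√32 = [5; 1,1,1,10, …], period ℓ=4 (even) → k=3
a_0=5:  p_0=5·1+0=5,  q_0=5·0+1=1
a_1=1:  p_1=1·5+1=6,  q_1=1·1+0=1
a_2=1:  p_2=1·6+5=11,  q_2=1·1+1=2
a_3=1:  p_3=1·11+6=17,  q_3=1·2+1=3
fundamental: x₁=17, y₁=3  (since 289 − 32·9 = 1)
(x_2, y_2) = (17·17 + 32·3·3, 17·3 + 3·17) = (577, 102)
(x_3, y_3) = (17·577 + 32·3·102, 17·102 + 3·577) = (19601, 3465)
(x_4, y_4) = (17·19601 + 32·3·3465, 17·3465 + 3·19601) = (665857, 117708)
(x_5, y_5) = (17·665857 + 32·3·117708, 17·117708 + 3·665857) = (22619537, 3998607)

17 3
577 102
19601 3465
665857 117708
22619537 3998607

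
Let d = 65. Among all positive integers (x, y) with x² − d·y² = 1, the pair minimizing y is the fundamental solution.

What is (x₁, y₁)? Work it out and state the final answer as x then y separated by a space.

129 16

√65 → a₀=8, period (16); ℓ=1 odd so k=1
step 0: (8, 1)  from 8·(1,0) + (0,1)
step 1: (129, 16)  from 16·(8,1) + (1,0)
→ (129, 16).  Check: 129²=16641, 65·16²=16640, difference 1.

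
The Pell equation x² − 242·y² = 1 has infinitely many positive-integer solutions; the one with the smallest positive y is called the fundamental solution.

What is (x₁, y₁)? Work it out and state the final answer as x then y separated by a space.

d=242: √d = [15; 1,1,3,1,14,1,3,1,1,30] (ℓ=10, even), read p_9/q_9
a_0=15:  p_0=15·1+0=15,  q_0=15·0+1=1
a_1=1:  p_1=1·15+1=16,  q_1=1·1+0=1
a_2=1:  p_2=1·16+15=31,  q_2=1·1+1=2
a_3=3:  p_3=3·31+16=109,  q_3=3·2+1=7
a_4=1:  p_4=1·109+31=140,  q_4=1·7+2=9
…
a_6=1:  p_6=1·2069+140=2209,  q_6=1·133+9=142
…
a_8=1:  p_8=1·8696+2209=10905,  q_8=1·559+142=701
a_9=1:  p_9=1·10905+8696=19601,  q_9=1·701+559=1260
fundamental: x₁=19601, y₁=1260  (since 384199201 − 242·1587600 = 1)

19601 1260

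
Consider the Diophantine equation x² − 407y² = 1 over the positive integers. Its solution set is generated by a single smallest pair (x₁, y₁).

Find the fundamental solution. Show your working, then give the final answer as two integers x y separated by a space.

√407 → a₀=20, period (5,1,2,1,5,40); ℓ=6 even so k=5
i=0: a=20 ⇒ p=20, q=1
i=1: a=5 ⇒ p=101, q=5
…
i=4: a=1 ⇒ p=464, q=23
i=5: a=5 ⇒ p=2663, q=132
fundamental: x₁=2663, y₁=132  (since 7091569 − 407·17424 = 1)

2663 132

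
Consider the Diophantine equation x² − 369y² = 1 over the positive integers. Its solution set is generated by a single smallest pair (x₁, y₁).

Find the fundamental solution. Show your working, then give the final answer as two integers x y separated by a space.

√369 → a₀=19, period (4,1,3,2,7,4,7,2,3,1,4,38); ℓ=12 even so k=11
a_0=19:  p_0=19·1+0=19,  q_0=19·0+1=1
a_1=4:  p_1=4·19+1=77,  q_1=4·1+0=4
a_2=1:  p_2=1·77+19=96,  q_2=1·4+1=5
a_3=3:  p_3=3·96+77=365,  q_3=3·5+4=19
…
a_5=7:  p_5=7·826+365=6147,  q_5=7·43+19=320
a_6=4:  p_6=4·6147+826=25414,  q_6=4·320+43=1323
a_7=7:  p_7=7·25414+6147=184045,  q_7=7·1323+320=9581
…
a_10=1:  p_10=1·1364557+393504=1758061,  q_10=1·71036+20485=91521
a_11=4:  p_11=4·1758061+1364557=8396801,  q_11=4·91521+71036=437120
→ (8396801, 437120).  Check: 8396801²=70506267033601, 369·437120²=70506267033600, difference 1.

8396801 437120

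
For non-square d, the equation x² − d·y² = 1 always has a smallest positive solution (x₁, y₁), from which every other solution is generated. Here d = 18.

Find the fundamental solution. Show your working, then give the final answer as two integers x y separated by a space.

√18 → a₀=4, period (4,8); ℓ=2 even so k=1
a_0=4:  p_0=4·1+0=4,  q_0=4·0+1=1
a_1=4:  p_1=4·4+1=17,  q_1=4·1+0=4
fundamental: x₁=17, y₁=4  (since 289 − 18·16 = 1)

17 4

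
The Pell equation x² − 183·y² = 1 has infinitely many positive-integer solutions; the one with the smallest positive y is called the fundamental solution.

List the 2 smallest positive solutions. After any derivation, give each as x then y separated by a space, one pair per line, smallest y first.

487 36
474337 35064

d=183: √d = [13; 1,1,8,1,1,26] (ℓ=6, even), read p_5/q_5
step 0: (13, 1)  from 13·(1,0) + (0,1)
step 1: (14, 1)  from 1·(13,1) + (1,0)
step 2: (27, 2)  from 1·(14,1) + (13,1)
step 3: (230, 17)  from 8·(27,2) + (14,1)
step 4: (257, 19)  from 1·(230,17) + (27,2)
step 5: (487, 36)  from 1·(257,19) + (230,17)
→ (487, 36).  Check: 487²=237169, 183·36²=237168, difference 1.
(487+36√183)^2 = 474337 + 35064√183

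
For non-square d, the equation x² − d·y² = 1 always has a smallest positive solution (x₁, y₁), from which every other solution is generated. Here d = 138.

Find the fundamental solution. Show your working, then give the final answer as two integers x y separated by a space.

d=138: √d = [11; 1,2,1,22] (ℓ=4, even), read p_3/q_3
a_0=11:  p_0=11·1+0=11,  q_0=11·0+1=1
…
a_2=2:  p_2=2·12+11=35,  q_2=2·1+1=3
a_3=1:  p_3=1·35+12=47,  q_3=1·3+1=4
(x₁, y₁) = (47, 4);  47² − 138·4² = 1 ✓

47 4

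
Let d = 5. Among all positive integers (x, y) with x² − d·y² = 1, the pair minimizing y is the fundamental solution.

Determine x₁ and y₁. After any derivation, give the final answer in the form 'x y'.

9 4

√5 → a₀=2, period (4); ℓ=1 odd so k=1
i=0: a=2 ⇒ p=2, q=1
i=1: a=4 ⇒ p=9, q=4
→ (9, 4).  Check: 9²=81, 5·4²=80, difference 1.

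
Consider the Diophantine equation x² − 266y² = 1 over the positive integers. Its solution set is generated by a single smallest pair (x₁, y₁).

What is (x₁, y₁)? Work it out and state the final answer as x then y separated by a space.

685 42

d=266: √d = [16; 3,4,3,32] (ℓ=4, even), read p_3/q_3
i=0: a=16 ⇒ p=16, q=1
…
i=2: a=4 ⇒ p=212, q=13
i=3: a=3 ⇒ p=685, q=42
(x₁, y₁) = (685, 42);  685² − 266·42² = 1 ✓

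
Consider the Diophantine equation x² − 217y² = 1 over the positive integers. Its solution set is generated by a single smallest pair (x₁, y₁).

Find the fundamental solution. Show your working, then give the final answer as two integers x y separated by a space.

3844063 260952

d=217: √d = [14; 1,2,1,2,1,…,2,1,28] (ℓ=16, even), read p_15/q_15
step 0: (14, 1)  from 14·(1,0) + (0,1)
step 1: (15, 1)  from 1·(14,1) + (1,0)
…
step 7: (3668, 249)  from 9·(383,26) + (221,15)
step 8: (15055, 1022)  from 4·(3668,249) + (383,26)
step 9: (139163, 9447)  from 9·(15055,1022) + (3668,249)
step 10: (154218, 10469)  from 1·(139163,9447) + (15055,1022)
…
step 12: (740980, 50301)  from 2·(293381,19916) + (154218,10469)
step 13: (1034361, 70217)  from 1·(740980,50301) + (293381,19916)
step 14: (2809702, 190735)  from 2·(1034361,70217) + (740980,50301)
step 15: (3844063, 260952)  from 1·(2809702,190735) + (1034361,70217)
(x₁, y₁) = (3844063, 260952);  3844063² − 217·260952² = 1 ✓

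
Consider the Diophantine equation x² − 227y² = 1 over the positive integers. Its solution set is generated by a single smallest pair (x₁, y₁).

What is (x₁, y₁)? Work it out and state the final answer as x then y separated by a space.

√227 → a₀=15, period (15,30); ℓ=2 even so k=1
i=0: a=15 ⇒ p=15, q=1
i=1: a=15 ⇒ p=226, q=15
(x₁, y₁) = (226, 15);  226² − 227·15² = 1 ✓

226 15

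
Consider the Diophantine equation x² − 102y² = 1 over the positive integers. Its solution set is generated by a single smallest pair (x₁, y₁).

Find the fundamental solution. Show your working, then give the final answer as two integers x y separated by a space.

√102 → a₀=10, period (10,20); ℓ=2 even so k=1
step 0: (10, 1)  from 10·(1,0) + (0,1)
step 1: (101, 10)  from 10·(10,1) + (1,0)
→ (101, 10).  Check: 101²=10201, 102·10²=10200, difference 1.

101 10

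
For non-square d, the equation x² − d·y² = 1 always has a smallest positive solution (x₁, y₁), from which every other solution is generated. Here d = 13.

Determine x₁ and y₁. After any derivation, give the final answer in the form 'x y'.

649 180

√13 → a₀=3, period (1,1,1,1,6); ℓ=5 odd so k=9
i=0: a=3 ⇒ p=3, q=1
…
i=3: a=1 ⇒ p=11, q=3
…
i=5: a=6 ⇒ p=119, q=33
i=6: a=1 ⇒ p=137, q=38
…
i=8: a=1 ⇒ p=393, q=109
i=9: a=1 ⇒ p=649, q=180
(x₁, y₁) = (649, 180);  649² − 13·180² = 1 ✓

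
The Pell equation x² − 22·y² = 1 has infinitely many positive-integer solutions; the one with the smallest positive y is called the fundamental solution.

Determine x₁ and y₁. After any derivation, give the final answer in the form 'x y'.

197 42

[4; 1,2,4,2,1,8] for √22; ℓ=6 ⇒ convergent index 5
a_0=4:  p_0=4·1+0=4,  q_0=4·0+1=1
a_1=1:  p_1=1·4+1=5,  q_1=1·1+0=1
a_2=2:  p_2=2·5+4=14,  q_2=2·1+1=3
a_3=4:  p_3=4·14+5=61,  q_3=4·3+1=13
a_4=2:  p_4=2·61+14=136,  q_4=2·13+3=29
a_5=1:  p_5=1·136+61=197,  q_5=1·29+13=42
fundamental: x₁=197, y₁=42  (since 38809 − 22·1764 = 1)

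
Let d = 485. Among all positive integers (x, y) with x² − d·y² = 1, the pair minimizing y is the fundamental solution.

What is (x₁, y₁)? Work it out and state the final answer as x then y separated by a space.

[22; 44] for √485; ℓ=1 ⇒ convergent index 1
step 0: (22, 1)  from 22·(1,0) + (0,1)
step 1: (969, 44)  from 44·(22,1) + (1,0)
fundamental: x₁=969, y₁=44  (since 938961 − 485·1936 = 1)

969 44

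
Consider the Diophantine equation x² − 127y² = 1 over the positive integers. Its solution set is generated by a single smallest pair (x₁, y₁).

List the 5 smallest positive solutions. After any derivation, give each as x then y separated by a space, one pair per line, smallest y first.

[11; 3,1,2,2,7,11,7,2,2,1,3,22] for √127; ℓ=12 ⇒ convergent index 11
step 0: (11, 1)  from 11·(1,0) + (0,1)
step 1: (34, 3)  from 3·(11,1) + (1,0)
…
step 4: (293, 26)  from 2·(124,11) + (45,4)
…
step 6: (24218, 2149)  from 11·(2175,193) + (293,26)
…
step 8: (367620, 32621)  from 2·(171701,15236) + (24218,2149)
…
step 10: (1274561, 113099)  from 1·(906941,80478) + (367620,32621)
step 11: (4730624, 419775)  from 3·(1274561,113099) + (906941,80478)
(x₁, y₁) = (4730624, 419775);  4730624² − 127·419775² = 1 ✓
n=2: (4730624,419775)∘(4730624,419775) = (4730624·4730624+127·419775·419775, 4730624·419775+419775·4730624) = (44757606858751,3971595379200)
n=3: (44757606858751,3971595379200)∘(4730624,419775) = (4730624·44757606858751+127·419775·3971595379200, 4730624·3971595379200+419775·44757606858751) = (423462818377139450624,37576248838264821825)
n=4: (423462818377139450624,37576248838264821825)∘(4730624,419775) = (4730624·423462818377139450624+127·419775·37576248838264821825, 4730624·37576248838264821825+419775·423462818377139450624) = (4006486743445029115330560001,355518209168531397366758400)
n=5: (4006486743445029115330560001,355518209168531397366758400)∘(4730624,419775) = (4730624·4006486743445029115330560001+127·419775·355518209168531397366758400, 4730624·355518209168531397366758400+419775·4006486743445029115330560001) = (37906364688445371364544653008890624,3363645945459311770024609913661375)

4730624 419775
44757606858751 3971595379200
423462818377139450624 37576248838264821825
4006486743445029115330560001 355518209168531397366758400
37906364688445371364544653008890624 3363645945459311770024609913661375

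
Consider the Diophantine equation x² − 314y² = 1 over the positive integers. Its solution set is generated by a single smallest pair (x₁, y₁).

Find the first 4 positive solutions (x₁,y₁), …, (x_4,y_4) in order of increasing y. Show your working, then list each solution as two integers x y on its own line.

392499 22150
308110930001 17387705700
241866463828532499 13649314199066450
189864690372162243720001 10714684347621377411400

d=314: √d = [17; 1,2,1,1,2,1,34] (ℓ=7, odd), read p_13/q_13
i=0: a=17 ⇒ p=17, q=1
i=1: a=1 ⇒ p=18, q=1
…
i=4: a=1 ⇒ p=124, q=7
i=5: a=2 ⇒ p=319, q=18
…
i=9: a=2 ⇒ p=47029, q=2654
i=10: a=1 ⇒ p=62853, q=3547
i=11: a=1 ⇒ p=109882, q=6201
i=12: a=2 ⇒ p=282617, q=15949
i=13: a=1 ⇒ p=392499, q=22150
(x₁, y₁) = (392499, 22150);  392499² − 314·22150² = 1 ✓
(392499+22150√314)^2 = 308110930001 + 17387705700√314
(392499+22150√314)^3 = 241866463828532499 + 13649314199066450√314
(392499+22150√314)^4 = 189864690372162243720001 + 10714684347621377411400√314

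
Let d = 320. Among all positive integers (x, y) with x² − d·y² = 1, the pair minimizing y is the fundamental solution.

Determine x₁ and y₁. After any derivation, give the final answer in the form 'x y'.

[17; 1,7,1,34] for √320; ℓ=4 ⇒ convergent index 3
a_0=17:  p_0=17·1+0=17,  q_0=17·0+1=1
a_1=1:  p_1=1·17+1=18,  q_1=1·1+0=1
a_2=7:  p_2=7·18+17=143,  q_2=7·1+1=8
a_3=1:  p_3=1·143+18=161,  q_3=1·8+1=9
fundamental: x₁=161, y₁=9  (since 25921 − 320·81 = 1)

161 9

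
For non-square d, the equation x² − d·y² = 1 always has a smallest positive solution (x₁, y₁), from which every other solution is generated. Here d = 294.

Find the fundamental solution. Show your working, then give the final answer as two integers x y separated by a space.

√294 = [17; 6,1,4,1,6,34, …], period ℓ=6 (even) → k=5
i=0: a=17 ⇒ p=17, q=1
i=1: a=6 ⇒ p=103, q=6
i=2: a=1 ⇒ p=120, q=7
i=3: a=4 ⇒ p=583, q=34
i=4: a=1 ⇒ p=703, q=41
i=5: a=6 ⇒ p=4801, q=280
(x₁, y₁) = (4801, 280);  4801² − 294·280² = 1 ✓

4801 280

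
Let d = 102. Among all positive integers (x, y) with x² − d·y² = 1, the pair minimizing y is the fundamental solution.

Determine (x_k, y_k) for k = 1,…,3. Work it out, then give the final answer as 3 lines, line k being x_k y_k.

101 10
20401 2020
4120901 408030

[10; 10,20] for √102; ℓ=2 ⇒ convergent index 1
i=0: a=10 ⇒ p=10, q=1
i=1: a=10 ⇒ p=101, q=10
(x₁, y₁) = (101, 10);  101² − 102·10² = 1 ✓
(101+10√102)^2 = 20401 + 2020√102
(101+10√102)^3 = 4120901 + 408030√102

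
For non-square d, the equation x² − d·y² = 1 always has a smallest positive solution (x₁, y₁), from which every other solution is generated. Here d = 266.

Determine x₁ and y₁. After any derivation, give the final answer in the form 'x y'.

685 42

[16; 3,4,3,32] for √266; ℓ=4 ⇒ convergent index 3
step 0: (16, 1)  from 16·(1,0) + (0,1)
…
step 2: (212, 13)  from 4·(49,3) + (16,1)
step 3: (685, 42)  from 3·(212,13) + (49,3)
fundamental: x₁=685, y₁=42  (since 469225 − 266·1764 = 1)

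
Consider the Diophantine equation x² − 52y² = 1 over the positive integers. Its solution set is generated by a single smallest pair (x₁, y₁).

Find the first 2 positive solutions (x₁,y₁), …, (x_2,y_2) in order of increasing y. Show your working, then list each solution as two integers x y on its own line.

649 90
842401 116820

d=52: √d = [7; 4,1,2,1,4,14] (ℓ=6, even), read p_5/q_5
k=0  a_k=7  p_k/q_k = 7/1
…
k=2  a_k=1  p_k/q_k = 36/5
…
k=4  a_k=1  p_k/q_k = 137/19
k=5  a_k=4  p_k/q_k = 649/90
(x₁, y₁) = (649, 90);  649² − 52·90² = 1 ✓
(x_2, y_2) = (649·649 + 52·90·90, 649·90 + 90·649) = (842401, 116820)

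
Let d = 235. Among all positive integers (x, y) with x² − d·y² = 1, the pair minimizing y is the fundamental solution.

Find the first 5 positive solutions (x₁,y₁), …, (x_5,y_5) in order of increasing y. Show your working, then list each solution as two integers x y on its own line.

46 3
4231 276
389206 25389
35802721 2335512
3293461126 214841715

√235 = [15; 3,30, …], period ℓ=2 (even) → k=1
a_0=15:  p_0=15·1+0=15,  q_0=15·0+1=1
a_1=3:  p_1=3·15+1=46,  q_1=3·1+0=3
fundamental: x₁=46, y₁=3  (since 2116 − 235·9 = 1)
(x_2, y_2) = (46·46 + 235·3·3, 46·3 + 3·46) = (4231, 276)
(x_3, y_3) = (46·4231 + 235·3·276, 46·276 + 3·4231) = (389206, 25389)
(x_4, y_4) = (46·389206 + 235·3·25389, 46·25389 + 3·389206) = (35802721, 2335512)
(x_5, y_5) = (46·35802721 + 235·3·2335512, 46·2335512 + 3·35802721) = (3293461126, 214841715)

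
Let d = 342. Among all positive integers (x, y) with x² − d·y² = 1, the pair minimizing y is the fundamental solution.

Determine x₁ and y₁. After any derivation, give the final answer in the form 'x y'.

37 2

d=342: √d = [18; 2,36] (ℓ=2, even), read p_1/q_1
k=0  a_k=18  p_k/q_k = 18/1
k=1  a_k=2  p_k/q_k = 37/2
fundamental: x₁=37, y₁=2  (since 1369 − 342·4 = 1)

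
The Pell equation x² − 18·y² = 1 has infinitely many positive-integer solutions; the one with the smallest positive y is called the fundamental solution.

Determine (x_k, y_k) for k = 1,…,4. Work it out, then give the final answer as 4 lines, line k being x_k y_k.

17 4
577 136
19601 4620
665857 156944

[4; 4,8] for √18; ℓ=2 ⇒ convergent index 1
i=0: a=4 ⇒ p=4, q=1
i=1: a=4 ⇒ p=17, q=4
fundamental: x₁=17, y₁=4  (since 289 − 18·16 = 1)
(17+4√18)^2 = 577 + 136√18
(17+4√18)^3 = 19601 + 4620√18
(17+4√18)^4 = 665857 + 156944√18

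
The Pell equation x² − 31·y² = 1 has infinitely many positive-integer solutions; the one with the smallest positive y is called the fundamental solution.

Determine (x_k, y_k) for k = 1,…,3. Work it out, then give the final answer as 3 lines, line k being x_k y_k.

1520 273
4620799 829920
14047227440 2522956527

[5; 1,1,3,5,3,1,1,10] for √31; ℓ=8 ⇒ convergent index 7
a_0=5:  p_0=5·1+0=5,  q_0=5·0+1=1
a_1=1:  p_1=1·5+1=6,  q_1=1·1+0=1
a_2=1:  p_2=1·6+5=11,  q_2=1·1+1=2
…
a_4=5:  p_4=5·39+11=206,  q_4=5·7+2=37
a_5=3:  p_5=3·206+39=657,  q_5=3·37+7=118
a_6=1:  p_6=1·657+206=863,  q_6=1·118+37=155
a_7=1:  p_7=1·863+657=1520,  q_7=1·155+118=273
→ (1520, 273).  Check: 1520²=2310400, 31·273²=2310399, difference 1.
(x_2, y_2) = (1520·1520 + 31·273·273, 1520·273 + 273·1520) = (4620799, 829920)
(x_3, y_3) = (1520·4620799 + 31·273·829920, 1520·829920 + 273·4620799) = (14047227440, 2522956527)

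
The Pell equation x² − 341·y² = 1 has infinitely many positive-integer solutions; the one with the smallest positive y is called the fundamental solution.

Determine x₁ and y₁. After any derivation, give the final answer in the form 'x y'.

10626551 575460

[18; 2,6,1,8,2,…,6,2,36] for √341; ℓ=14 ⇒ convergent index 13
step 0: (18, 1)  from 18·(1,0) + (0,1)
step 1: (37, 2)  from 2·(18,1) + (1,0)
step 2: (240, 13)  from 6·(37,2) + (18,1)
…
step 4: (2456, 133)  from 8·(277,15) + (240,13)
step 5: (5189, 281)  from 2·(2456,133) + (277,15)
…
step 12: (4953942, 268271)  from 6·(718667,38918) + (641940,34763)
step 13: (10626551, 575460)  from 2·(4953942,268271) + (718667,38918)
fundamental: x₁=10626551, y₁=575460  (since 112923586155601 − 341·331154211600 = 1)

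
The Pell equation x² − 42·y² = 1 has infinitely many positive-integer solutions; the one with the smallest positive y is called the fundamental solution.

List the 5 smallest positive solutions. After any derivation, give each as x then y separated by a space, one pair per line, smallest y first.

√42 → a₀=6, period (2,12); ℓ=2 even so k=1
k=0  a_k=6  p_k/q_k = 6/1
k=1  a_k=2  p_k/q_k = 13/2
(x₁, y₁) = (13, 2);  13² − 42·2² = 1 ✓
(x_2, y_2) = (13·13 + 42·2·2, 13·2 + 2·13) = (337, 52)
(x_3, y_3) = (13·337 + 42·2·52, 13·52 + 2·337) = (8749, 1350)
(x_4, y_4) = (13·8749 + 42·2·1350, 13·1350 + 2·8749) = (227137, 35048)
(x_5, y_5) = (13·227137 + 42·2·35048, 13·35048 + 2·227137) = (5896813, 909898)

13 2
337 52
8749 1350
227137 35048
5896813 909898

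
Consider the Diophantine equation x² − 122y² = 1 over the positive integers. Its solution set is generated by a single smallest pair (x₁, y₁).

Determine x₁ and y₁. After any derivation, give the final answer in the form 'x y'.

243 22

d=122: √d = [11; 22] (ℓ=1, odd), read p_1/q_1
k=0  a_k=11  p_k/q_k = 11/1
k=1  a_k=22  p_k/q_k = 243/22
fundamental: x₁=243, y₁=22  (since 59049 − 122·484 = 1)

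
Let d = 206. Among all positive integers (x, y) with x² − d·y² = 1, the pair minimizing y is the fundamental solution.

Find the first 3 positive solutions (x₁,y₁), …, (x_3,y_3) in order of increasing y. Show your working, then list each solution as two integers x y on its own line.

59535 4148
7088832449 493902360
844067279642895 58808954001052

d=206: √d = [14; 2,1,5,14,5,1,2,28] (ℓ=8, even), read p_7/q_7
i=0: a=14 ⇒ p=14, q=1
…
i=5: a=5 ⇒ p=17539, q=1222
i=6: a=1 ⇒ p=20998, q=1463
i=7: a=2 ⇒ p=59535, q=4148
fundamental: x₁=59535, y₁=4148  (since 3544416225 − 206·17205904 = 1)
n=2: (59535,4148)∘(59535,4148) = (59535·59535+206·4148·4148, 59535·4148+4148·59535) = (7088832449,493902360)
n=3: (7088832449,493902360)∘(59535,4148) = (59535·7088832449+206·4148·493902360, 59535·493902360+4148·7088832449) = (844067279642895,58808954001052)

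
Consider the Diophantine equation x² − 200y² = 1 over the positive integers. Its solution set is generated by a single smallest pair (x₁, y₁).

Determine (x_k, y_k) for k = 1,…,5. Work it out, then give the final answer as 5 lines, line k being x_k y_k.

99 7
19601 1386
3880899 274421
768398401 54333972
152139002499 10757852035

d=200: √d = [14; 7,28] (ℓ=2, even), read p_1/q_1
a_0=14:  p_0=14·1+0=14,  q_0=14·0+1=1
a_1=7:  p_1=7·14+1=99,  q_1=7·1+0=7
→ (99, 7).  Check: 99²=9801, 200·7²=9800, difference 1.
k=2:  x_2 = 99·99+200·7·7 = 19601,  y_2 = 99·7+7·99 = 1386
k=3:  x_3 = 99·19601+200·7·1386 = 3880899,  y_3 = 99·1386+7·19601 = 274421
k=4:  x_4 = 99·3880899+200·7·274421 = 768398401,  y_4 = 99·274421+7·3880899 = 54333972
k=5:  x_5 = 99·768398401+200·7·54333972 = 152139002499,  y_5 = 99·54333972+7·768398401 = 10757852035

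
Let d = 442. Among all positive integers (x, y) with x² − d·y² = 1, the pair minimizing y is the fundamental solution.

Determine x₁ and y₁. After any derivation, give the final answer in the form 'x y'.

883 42

[21; 42] for √442; ℓ=1 ⇒ convergent index 1
i=0: a=21 ⇒ p=21, q=1
i=1: a=42 ⇒ p=883, q=42
fundamental: x₁=883, y₁=42  (since 779689 − 442·1764 = 1)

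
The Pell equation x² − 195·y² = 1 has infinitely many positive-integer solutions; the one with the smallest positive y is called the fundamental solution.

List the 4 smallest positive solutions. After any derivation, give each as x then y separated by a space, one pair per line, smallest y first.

[13; 1,26] for √195; ℓ=2 ⇒ convergent index 1
k=0  a_k=13  p_k/q_k = 13/1
k=1  a_k=1  p_k/q_k = 14/1
(x₁, y₁) = (14, 1);  14² − 195·1² = 1 ✓
n=2: (14,1)∘(14,1) = (14·14+195·1·1, 14·1+1·14) = (391,28)
n=3: (391,28)∘(14,1) = (14·391+195·1·28, 14·28+1·391) = (10934,783)
n=4: (10934,783)∘(14,1) = (14·10934+195·1·783, 14·783+1·10934) = (305761,21896)

14 1
391 28
10934 783
305761 21896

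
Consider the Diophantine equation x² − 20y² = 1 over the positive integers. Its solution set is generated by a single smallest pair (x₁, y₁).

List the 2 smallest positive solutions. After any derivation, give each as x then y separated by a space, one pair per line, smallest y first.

9 2
161 36

√20 = [4; 2,8, …], period ℓ=2 (even) → k=1
i=0: a=4 ⇒ p=4, q=1
i=1: a=2 ⇒ p=9, q=2
→ (9, 2).  Check: 9²=81, 20·2²=80, difference 1.
n=2: (9,2)∘(9,2) = (9·9+20·2·2, 9·2+2·9) = (161,36)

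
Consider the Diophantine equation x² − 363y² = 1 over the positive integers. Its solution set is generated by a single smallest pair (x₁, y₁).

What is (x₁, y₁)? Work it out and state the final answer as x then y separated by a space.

362 19

√363 = [19; 19,38, …], period ℓ=2 (even) → k=1
i=0: a=19 ⇒ p=19, q=1
i=1: a=19 ⇒ p=362, q=19
→ (362, 19).  Check: 362²=131044, 363·19²=131043, difference 1.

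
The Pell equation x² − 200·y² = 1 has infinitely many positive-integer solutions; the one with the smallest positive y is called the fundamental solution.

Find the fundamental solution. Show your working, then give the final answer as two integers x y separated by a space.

√200 → a₀=14, period (7,28); ℓ=2 even so k=1
i=0: a=14 ⇒ p=14, q=1
i=1: a=7 ⇒ p=99, q=7
(x₁, y₁) = (99, 7);  99² − 200·7² = 1 ✓

99 7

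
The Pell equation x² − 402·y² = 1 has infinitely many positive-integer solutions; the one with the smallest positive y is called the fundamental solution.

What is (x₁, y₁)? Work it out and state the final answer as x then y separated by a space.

401 20

[20; 20,40] for √402; ℓ=2 ⇒ convergent index 1
a_0=20:  p_0=20·1+0=20,  q_0=20·0+1=1
a_1=20:  p_1=20·20+1=401,  q_1=20·1+0=20
→ (401, 20).  Check: 401²=160801, 402·20²=160800, difference 1.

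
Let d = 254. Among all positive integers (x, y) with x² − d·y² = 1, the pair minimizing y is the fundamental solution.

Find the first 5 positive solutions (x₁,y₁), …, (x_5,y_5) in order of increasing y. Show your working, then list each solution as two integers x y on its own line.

[15; 1,14,1,30] for √254; ℓ=4 ⇒ convergent index 3
step 0: (15, 1)  from 15·(1,0) + (0,1)
step 1: (16, 1)  from 1·(15,1) + (1,0)
step 2: (239, 15)  from 14·(16,1) + (15,1)
step 3: (255, 16)  from 1·(239,15) + (16,1)
(x₁, y₁) = (255, 16);  255² − 254·16² = 1 ✓
(255+16√254)^2 = 130049 + 8160√254
(255+16√254)^3 = 66324735 + 4161584√254
(255+16√254)^4 = 33825484801 + 2122399680√254
(255+16√254)^5 = 17250930923775 + 1082419675216√254

255 16
130049 8160
66324735 4161584
33825484801 2122399680
17250930923775 1082419675216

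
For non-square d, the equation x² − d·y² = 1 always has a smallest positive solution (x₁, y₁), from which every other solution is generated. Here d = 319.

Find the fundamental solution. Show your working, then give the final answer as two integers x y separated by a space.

d=319: √d = [17; 1,6,5,1,4,…,6,1,34] (ℓ=14, even), read p_13/q_13
i=0: a=17 ⇒ p=17, q=1
i=1: a=1 ⇒ p=18, q=1
i=2: a=6 ⇒ p=125, q=7
…
i=5: a=4 ⇒ p=3715, q=208
i=6: a=3 ⇒ p=11913, q=667
i=7: a=1 ⇒ p=15628, q=875
…
i=10: a=1 ⇒ p=309613, q=17335
i=11: a=5 ⇒ p=1798881, q=100718
i=12: a=6 ⇒ p=11102899, q=621643
i=13: a=1 ⇒ p=12901780, q=722361
fundamental: x₁=12901780, y₁=722361  (since 166455927168400 − 319·521805414321 = 1)

12901780 722361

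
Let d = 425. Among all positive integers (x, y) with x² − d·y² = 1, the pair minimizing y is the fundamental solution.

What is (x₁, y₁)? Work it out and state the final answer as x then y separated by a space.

143649 6968

√425 → a₀=20, period (1,1,1,1,1,1,40); ℓ=7 odd so k=13
i=0: a=20 ⇒ p=20, q=1
i=1: a=1 ⇒ p=21, q=1
…
i=6: a=1 ⇒ p=268, q=13
…
i=9: a=1 ⇒ p=22038, q=1069
…
i=12: a=1 ⇒ p=88420, q=4289
i=13: a=1 ⇒ p=143649, q=6968
→ (143649, 6968).  Check: 143649²=20635035201, 425·6968²=20635035200, difference 1.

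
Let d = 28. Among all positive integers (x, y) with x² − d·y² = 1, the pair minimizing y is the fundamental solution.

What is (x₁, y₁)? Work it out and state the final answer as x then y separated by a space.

d=28: √d = [5; 3,2,3,10] (ℓ=4, even), read p_3/q_3
k=0  a_k=5  p_k/q_k = 5/1
k=1  a_k=3  p_k/q_k = 16/3
k=2  a_k=2  p_k/q_k = 37/7
k=3  a_k=3  p_k/q_k = 127/24
(x₁, y₁) = (127, 24);  127² − 28·24² = 1 ✓

127 24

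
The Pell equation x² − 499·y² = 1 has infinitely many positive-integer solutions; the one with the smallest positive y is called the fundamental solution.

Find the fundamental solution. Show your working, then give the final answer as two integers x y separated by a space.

d=499: √d = [22; 2,1,21,1,2,44] (ℓ=6, even), read p_5/q_5
i=0: a=22 ⇒ p=22, q=1
…
i=3: a=21 ⇒ p=1452, q=65
i=4: a=1 ⇒ p=1519, q=68
i=5: a=2 ⇒ p=4490, q=201
(x₁, y₁) = (4490, 201);  4490² − 499·201² = 1 ✓

4490 201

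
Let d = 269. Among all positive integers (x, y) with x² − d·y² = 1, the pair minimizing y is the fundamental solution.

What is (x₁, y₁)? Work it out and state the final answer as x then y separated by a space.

[16; 2,2,32] for √269; ℓ=3 ⇒ convergent index 5
k=0  a_k=16  p_k/q_k = 16/1
…
k=2  a_k=2  p_k/q_k = 82/5
k=3  a_k=32  p_k/q_k = 2657/162
k=4  a_k=2  p_k/q_k = 5396/329
k=5  a_k=2  p_k/q_k = 13449/820
(x₁, y₁) = (13449, 820);  13449² − 269·820² = 1 ✓

13449 820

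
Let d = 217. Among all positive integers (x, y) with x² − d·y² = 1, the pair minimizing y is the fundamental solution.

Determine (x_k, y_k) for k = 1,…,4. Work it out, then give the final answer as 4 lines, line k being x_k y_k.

d=217: √d = [14; 1,2,1,2,1,…,2,1,28] (ℓ=16, even), read p_15/q_15
i=0: a=14 ⇒ p=14, q=1
i=1: a=1 ⇒ p=15, q=1
…
i=3: a=1 ⇒ p=59, q=4
…
i=7: a=9 ⇒ p=3668, q=249
…
i=14: a=2 ⇒ p=2809702, q=190735
i=15: a=1 ⇒ p=3844063, q=260952
(x₁, y₁) = (3844063, 260952);  3844063² − 217·260952² = 1 ✓
(x_2, y_2) = (3844063·3844063 + 217·260952·260952, 3844063·260952 + 260952·3844063) = (29553640695937, 2006231855952)
(x_3, y_3) = (3844063·29553640695937 + 217·260952·2006231855952, 3844063·2006231855952 + 260952·29553640695937) = (227212113429087499999, 15424163293772565000)
(x_4, y_4) = (3844063·227212113429087499999 + 217·260952·15424163293772565000, 3844063·15424163293772565000 + 260952·227212113429087499999) = (1746835356769087211376615937, 118582910847096488831334048)

3844063 260952
29553640695937 2006231855952
227212113429087499999 15424163293772565000
1746835356769087211376615937 118582910847096488831334048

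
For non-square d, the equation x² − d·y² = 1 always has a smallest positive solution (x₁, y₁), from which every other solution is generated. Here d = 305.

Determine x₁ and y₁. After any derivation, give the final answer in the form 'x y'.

489 28

√305 → a₀=17, period (2,6,2,34); ℓ=4 even so k=3
k=0  a_k=17  p_k/q_k = 17/1
…
k=2  a_k=6  p_k/q_k = 227/13
k=3  a_k=2  p_k/q_k = 489/28
→ (489, 28).  Check: 489²=239121, 305·28²=239120, difference 1.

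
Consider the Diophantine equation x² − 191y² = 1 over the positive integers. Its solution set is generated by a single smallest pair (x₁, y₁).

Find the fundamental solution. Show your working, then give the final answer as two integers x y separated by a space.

8994000 650783

[13; 1,4,1,1,3,…,4,1,26] for √191; ℓ=16 ⇒ convergent index 15
step 0: (13, 1)  from 13·(1,0) + (0,1)
step 1: (14, 1)  from 1·(13,1) + (1,0)
step 2: (69, 5)  from 4·(14,1) + (13,1)
…
step 4: (152, 11)  from 1·(83,6) + (69,5)
step 5: (539, 39)  from 3·(152,11) + (83,6)
…
step 7: (2999, 217)  from 2·(1230,89) + (539,39)
step 8: (40217, 2910)  from 13·(2999,217) + (1230,89)
step 9: (83433, 6037)  from 2·(40217,2910) + (2999,217)
step 10: (207083, 14984)  from 2·(83433,6037) + (40217,2910)
step 11: (704682, 50989)  from 3·(207083,14984) + (83433,6037)
step 12: (911765, 65973)  from 1·(704682,50989) + (207083,14984)
step 13: (1616447, 116962)  from 1·(911765,65973) + (704682,50989)
step 14: (7377553, 533821)  from 4·(1616447,116962) + (911765,65973)
step 15: (8994000, 650783)  from 1·(7377553,533821) + (1616447,116962)
fundamental: x₁=8994000, y₁=650783  (since 80892036000000 − 191·423518513089 = 1)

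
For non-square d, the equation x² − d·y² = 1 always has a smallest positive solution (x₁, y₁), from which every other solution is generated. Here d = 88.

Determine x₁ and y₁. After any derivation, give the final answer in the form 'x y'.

[9; 2,1,1,1,2,18] for √88; ℓ=6 ⇒ convergent index 5
k=0  a_k=9  p_k/q_k = 9/1
…
k=4  a_k=1  p_k/q_k = 75/8
k=5  a_k=2  p_k/q_k = 197/21
fundamental: x₁=197, y₁=21  (since 38809 − 88·441 = 1)

197 21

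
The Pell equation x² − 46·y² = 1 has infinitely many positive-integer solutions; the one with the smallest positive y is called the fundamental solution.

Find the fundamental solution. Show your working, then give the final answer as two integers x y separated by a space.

√46 = [6; 1,3,1,1,2,6,2,1,1,3,1,12, …], period ℓ=12 (even) → k=11
k=0  a_k=6  p_k/q_k = 6/1
k=1  a_k=1  p_k/q_k = 7/1
…
k=3  a_k=1  p_k/q_k = 34/5
k=4  a_k=1  p_k/q_k = 61/9
…
k=6  a_k=6  p_k/q_k = 997/147
k=7  a_k=2  p_k/q_k = 2150/317
k=8  a_k=1  p_k/q_k = 3147/464
…
k=10  a_k=3  p_k/q_k = 19038/2807
k=11  a_k=1  p_k/q_k = 24335/3588
fundamental: x₁=24335, y₁=3588  (since 592192225 − 46·12873744 = 1)

24335 3588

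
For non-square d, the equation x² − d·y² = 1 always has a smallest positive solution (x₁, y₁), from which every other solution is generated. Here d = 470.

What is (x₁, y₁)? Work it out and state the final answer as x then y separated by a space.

1691 78

√470 = [21; 1,2,8,2,1,42, …], period ℓ=6 (even) → k=5
i=0: a=21 ⇒ p=21, q=1
…
i=3: a=8 ⇒ p=542, q=25
i=4: a=2 ⇒ p=1149, q=53
i=5: a=1 ⇒ p=1691, q=78
fundamental: x₁=1691, y₁=78  (since 2859481 − 470·6084 = 1)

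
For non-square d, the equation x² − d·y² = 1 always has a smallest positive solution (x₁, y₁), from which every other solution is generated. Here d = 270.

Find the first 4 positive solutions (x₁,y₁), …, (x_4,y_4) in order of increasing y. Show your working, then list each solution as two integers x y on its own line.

5291 322
55989361 3407404
592479412811 36057148806
6269617090376641 381556745257688

[16; 2,3,6,3,2,32] for √270; ℓ=6 ⇒ convergent index 5
k=0  a_k=16  p_k/q_k = 16/1
k=1  a_k=2  p_k/q_k = 33/2
…
k=3  a_k=6  p_k/q_k = 723/44
k=4  a_k=3  p_k/q_k = 2284/139
k=5  a_k=2  p_k/q_k = 5291/322
fundamental: x₁=5291, y₁=322  (since 27994681 − 270·103684 = 1)
(5291+322√270)^2 = 55989361 + 3407404√270
(5291+322√270)^3 = 592479412811 + 36057148806√270
(5291+322√270)^4 = 6269617090376641 + 381556745257688√270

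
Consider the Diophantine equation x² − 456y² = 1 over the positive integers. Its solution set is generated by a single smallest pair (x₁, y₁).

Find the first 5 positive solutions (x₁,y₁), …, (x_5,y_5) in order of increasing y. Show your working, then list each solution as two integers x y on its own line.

d=456: √d = [21; 2,1,4,1,2,42] (ℓ=6, even), read p_5/q_5
k=0  a_k=21  p_k/q_k = 21/1
k=1  a_k=2  p_k/q_k = 43/2
k=2  a_k=1  p_k/q_k = 64/3
…
k=4  a_k=1  p_k/q_k = 363/17
k=5  a_k=2  p_k/q_k = 1025/48
fundamental: x₁=1025, y₁=48  (since 1050625 − 456·2304 = 1)
n=2: (1025,48)∘(1025,48) = (1025·1025+456·48·48, 1025·48+48·1025) = (2101249,98400)
n=3: (2101249,98400)∘(1025,48) = (1025·2101249+456·48·98400, 1025·98400+48·2101249) = (4307559425,201719952)
n=4: (4307559425,201719952)∘(1025,48) = (1025·4307559425+456·48·201719952, 1025·201719952+48·4307559425) = (8830494720001,413525803200)
n=5: (8830494720001,413525803200)∘(1025,48) = (1025·8830494720001+456·48·413525803200, 1025·413525803200+48·8830494720001) = (18102509868442625,847727694840048)

1025 48
2101249 98400
4307559425 201719952
8830494720001 413525803200
18102509868442625 847727694840048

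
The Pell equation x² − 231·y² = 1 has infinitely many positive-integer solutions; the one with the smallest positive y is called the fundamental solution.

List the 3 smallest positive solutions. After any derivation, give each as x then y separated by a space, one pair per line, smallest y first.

76 5
11551 760
1755676 115515

[15; 5,30] for √231; ℓ=2 ⇒ convergent index 1
step 0: (15, 1)  from 15·(1,0) + (0,1)
step 1: (76, 5)  from 5·(15,1) + (1,0)
→ (76, 5).  Check: 76²=5776, 231·5²=5775, difference 1.
(x_2, y_2) = (76·76 + 231·5·5, 76·5 + 5·76) = (11551, 760)
(x_3, y_3) = (76·11551 + 231·5·760, 76·760 + 5·11551) = (1755676, 115515)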